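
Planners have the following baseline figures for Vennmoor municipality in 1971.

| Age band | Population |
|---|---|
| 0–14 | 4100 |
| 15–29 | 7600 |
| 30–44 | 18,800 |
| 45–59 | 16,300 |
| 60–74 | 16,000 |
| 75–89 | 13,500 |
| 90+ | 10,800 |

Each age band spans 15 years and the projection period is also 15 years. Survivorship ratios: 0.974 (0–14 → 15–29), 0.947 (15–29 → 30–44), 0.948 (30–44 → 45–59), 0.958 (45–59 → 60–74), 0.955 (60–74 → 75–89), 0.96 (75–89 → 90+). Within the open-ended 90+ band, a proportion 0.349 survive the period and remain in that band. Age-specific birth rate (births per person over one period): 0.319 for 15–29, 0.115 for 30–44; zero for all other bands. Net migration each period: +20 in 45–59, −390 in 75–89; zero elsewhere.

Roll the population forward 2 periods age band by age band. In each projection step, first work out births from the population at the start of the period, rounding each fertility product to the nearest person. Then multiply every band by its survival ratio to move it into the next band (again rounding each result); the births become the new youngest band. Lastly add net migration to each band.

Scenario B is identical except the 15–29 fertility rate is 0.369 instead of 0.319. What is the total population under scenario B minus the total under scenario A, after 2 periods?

Numbering the groups 1..7 from youngest to oldest:
[period 1]
Births: 7600 × 0.319 = 2424 ; 18800 × 0.115 = 2162 — total 4586
Group 2: 4100 × 0.974 = 3993
Group 3: 7600 × 0.947 = 7197
Group 4: 18800 × 0.948 = 17822
Group 5: 16300 × 0.958 = 15615
Group 6: 16000 × 0.955 = 15280
Group 7: 13500 × 0.96 + 10800 × 0.349 = 12960 + 3769 = 16729
Net migration: Group 4 + 20 → 17842; Group 6 − 390 → 14890
End of period: [4586, 3993, 7197, 17842, 15615, 14890, 16729]
[period 2]
Births: 3993 × 0.319 = 1274 ; 7197 × 0.115 = 828 — total 2102
Group 2: 4586 × 0.974 = 4467
Group 3: 3993 × 0.947 = 3781
Group 4: 7197 × 0.948 = 6823
Group 5: 17842 × 0.958 = 17093
Group 6: 15615 × 0.955 = 14912
Group 7: 14890 × 0.96 + 16729 × 0.349 = 14294 + 5838 = 20132
Net migration: Group 4 + 20 → 6843; Group 6 − 390 → 14522
End of period: [2102, 4467, 3781, 6843, 17093, 14522, 20132]
Scenario A total after 2 periods: 68940
Scenario B projection —
[period 1]
Births: 7600 × 0.369 = 2804 ; 18800 × 0.115 = 2162 — total 4966
Group 2: 4100 × 0.974 = 3993
Group 3: 7600 × 0.947 = 7197
Group 4: 18800 × 0.948 = 17822
Group 5: 16300 × 0.958 = 15615
Group 6: 16000 × 0.955 = 15280
Group 7: 13500 × 0.96 + 10800 × 0.349 = 12960 + 3769 = 16729
Net migration: Group 4 + 20 → 17842; Group 6 − 390 → 14890
End of period: [4966, 3993, 7197, 17842, 15615, 14890, 16729]
[period 2]
Births: 3993 × 0.369 = 1473 ; 7197 × 0.115 = 828 — total 2301
Group 2: 4966 × 0.974 = 4837
Group 3: 3993 × 0.947 = 3781
Group 4: 7197 × 0.948 = 6823
Group 5: 17842 × 0.958 = 17093
Group 6: 15615 × 0.955 = 14912
Group 7: 14890 × 0.96 + 16729 × 0.349 = 14294 + 5838 = 20132
Net migration: Group 4 + 20 → 6843; Group 6 − 390 → 14522
End of period: [2301, 4837, 3781, 6843, 17093, 14522, 20132]
Scenario B total after 2 periods: 69509
Difference B − A = 69509 − 68940 = 569

569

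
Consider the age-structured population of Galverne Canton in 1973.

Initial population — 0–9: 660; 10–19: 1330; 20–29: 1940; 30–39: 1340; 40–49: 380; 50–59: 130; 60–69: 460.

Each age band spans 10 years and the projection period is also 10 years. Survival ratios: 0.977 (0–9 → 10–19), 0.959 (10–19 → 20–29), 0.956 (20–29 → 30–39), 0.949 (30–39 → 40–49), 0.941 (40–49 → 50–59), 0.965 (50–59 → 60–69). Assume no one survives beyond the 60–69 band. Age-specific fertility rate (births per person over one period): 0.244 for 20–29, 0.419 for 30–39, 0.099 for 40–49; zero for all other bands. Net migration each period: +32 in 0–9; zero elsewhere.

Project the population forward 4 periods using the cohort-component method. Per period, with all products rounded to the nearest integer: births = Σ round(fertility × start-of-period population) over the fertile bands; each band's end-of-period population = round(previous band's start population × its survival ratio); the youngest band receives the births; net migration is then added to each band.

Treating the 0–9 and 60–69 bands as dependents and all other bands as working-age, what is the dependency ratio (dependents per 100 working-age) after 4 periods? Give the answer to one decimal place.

48.2

Period 1:
Births: 1940 × 0.244 = 473  |  1340 × 0.419 = 561  |  380 × 0.099 = 38 → total 1072
10–19: 660 × 0.977 = 645
20–29: 1330 × 0.959 = 1275
30–39: 1940 × 0.956 = 1855
40–49: 1340 × 0.949 = 1272
50–59: 380 × 0.941 = 358
60–69: 130 × 0.965 = 125
Net migration: 0–9 + 32 → 1104
End of period: [1104, 645, 1275, 1855, 1272, 358, 125]
Period 2:
Births: 1275 × 0.244 = 311  |  1855 × 0.419 = 777  |  1272 × 0.099 = 126 → total 1214
10–19: 1104 × 0.977 = 1079
20–29: 645 × 0.959 = 619
30–39: 1275 × 0.956 = 1219
40–49: 1855 × 0.949 = 1760
50–59: 1272 × 0.941 = 1197
60–69: 358 × 0.965 = 345
Net migration: 0–9 + 32 → 1246
End of period: [1246, 1079, 619, 1219, 1760, 1197, 345]
Period 3:
Births: 619 × 0.244 = 151  |  1219 × 0.419 = 511  |  1760 × 0.099 = 174 → total 836
10–19: 1246 × 0.977 = 1217
20–29: 1079 × 0.959 = 1035
30–39: 619 × 0.956 = 592
40–49: 1219 × 0.949 = 1157
50–59: 1760 × 0.941 = 1656
60–69: 1197 × 0.965 = 1155
Net migration: 0–9 + 32 → 868
End of period: [868, 1217, 1035, 592, 1157, 1656, 1155]
Period 4:
Births: 1035 × 0.244 = 253  |  592 × 0.419 = 248  |  1157 × 0.099 = 115 → total 616
10–19: 868 × 0.977 = 848
20–29: 1217 × 0.959 = 1167
30–39: 1035 × 0.956 = 989
40–49: 592 × 0.949 = 562
50–59: 1157 × 0.941 = 1089
60–69: 1656 × 0.965 = 1598
Net migration: 0–9 + 32 → 648
End of period: [648, 848, 1167, 989, 562, 1089, 1598]
Dependents (band 0–9 + band 60–69) = 648 + 1598 = 2246; working-age = 4655; ratio = 2246/4655 × 100 = 48.2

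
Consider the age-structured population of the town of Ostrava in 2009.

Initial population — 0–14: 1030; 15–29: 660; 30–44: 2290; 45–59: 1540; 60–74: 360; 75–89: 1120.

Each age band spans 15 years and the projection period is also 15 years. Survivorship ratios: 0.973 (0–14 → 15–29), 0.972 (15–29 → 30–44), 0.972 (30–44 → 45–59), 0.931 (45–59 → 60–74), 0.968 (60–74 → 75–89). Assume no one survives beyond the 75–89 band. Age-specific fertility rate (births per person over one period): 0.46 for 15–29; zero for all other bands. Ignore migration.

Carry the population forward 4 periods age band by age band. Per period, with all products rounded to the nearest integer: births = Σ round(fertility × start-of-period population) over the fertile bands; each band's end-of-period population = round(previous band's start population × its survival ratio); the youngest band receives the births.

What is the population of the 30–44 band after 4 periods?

Let band 1 be 0–14 through band 6 = 75–89.
After projecting period 1:
Births: 660 × 0.46 = 304
Band 2: 1030 × 0.973 = 1002
Band 3: 660 × 0.972 = 642
Band 4: 2290 × 0.972 = 2226
Band 5: 1540 × 0.931 = 1434
Band 6: 360 × 0.968 = 348
End of period: [304, 1002, 642, 2226, 1434, 348]
After projecting period 2:
Births: 1002 × 0.46 = 461
Band 2: 304 × 0.973 = 296
Band 3: 1002 × 0.972 = 974
Band 4: 642 × 0.972 = 624
Band 5: 2226 × 0.931 = 2072
Band 6: 1434 × 0.968 = 1388
End of period: [461, 296, 974, 624, 2072, 1388]
After projecting period 3:
Births: 296 × 0.46 = 136
Band 2: 461 × 0.973 = 449
Band 3: 296 × 0.972 = 288
Band 4: 974 × 0.972 = 947
Band 5: 624 × 0.931 = 581
Band 6: 2072 × 0.968 = 2006
End of period: [136, 449, 288, 947, 581, 2006]
After projecting period 4:
Births: 449 × 0.46 = 207
Band 2: 136 × 0.973 = 132
Band 3: 449 × 0.972 = 436
Band 4: 288 × 0.972 = 280
Band 5: 947 × 0.931 = 882
Band 6: 581 × 0.968 = 562
End of period: [207, 132, 436, 280, 882, 562]

436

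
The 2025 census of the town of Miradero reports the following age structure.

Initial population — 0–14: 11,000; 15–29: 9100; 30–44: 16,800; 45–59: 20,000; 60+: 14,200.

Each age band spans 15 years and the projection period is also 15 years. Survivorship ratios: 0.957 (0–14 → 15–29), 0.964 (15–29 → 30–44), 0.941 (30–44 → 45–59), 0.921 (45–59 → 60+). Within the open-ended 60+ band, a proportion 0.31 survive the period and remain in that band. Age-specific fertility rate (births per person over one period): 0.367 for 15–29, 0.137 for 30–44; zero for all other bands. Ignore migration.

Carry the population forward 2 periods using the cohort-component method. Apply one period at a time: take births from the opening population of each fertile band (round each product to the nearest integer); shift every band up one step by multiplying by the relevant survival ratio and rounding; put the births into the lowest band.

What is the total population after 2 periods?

Period 1:
Births: 9100 × 0.367 = 3340  |  16800 × 0.137 = 2302 ⇒ total 5642
15–29: 11000 × 0.957 = 10527
30–44: 9100 × 0.964 = 8772
45–59: 16800 × 0.941 = 15809
60+: 20000 × 0.921 + 14200 × 0.31 = 18420 + 4402 = 22822
→ [5642, 10527, 8772, 15809, 22822]
Period 2:
Births: 10527 × 0.367 = 3863  |  8772 × 0.137 = 1202 ⇒ total 5065
15–29: 5642 × 0.957 = 5399
30–44: 10527 × 0.964 = 10148
45–59: 8772 × 0.941 = 8254
60+: 15809 × 0.921 + 22822 × 0.31 = 14560 + 7075 = 21635
→ [5065, 5399, 10148, 8254, 21635]
Total after period 2: 5065 + 5399 + 10148 + 8254 + 21635 = 50501

50501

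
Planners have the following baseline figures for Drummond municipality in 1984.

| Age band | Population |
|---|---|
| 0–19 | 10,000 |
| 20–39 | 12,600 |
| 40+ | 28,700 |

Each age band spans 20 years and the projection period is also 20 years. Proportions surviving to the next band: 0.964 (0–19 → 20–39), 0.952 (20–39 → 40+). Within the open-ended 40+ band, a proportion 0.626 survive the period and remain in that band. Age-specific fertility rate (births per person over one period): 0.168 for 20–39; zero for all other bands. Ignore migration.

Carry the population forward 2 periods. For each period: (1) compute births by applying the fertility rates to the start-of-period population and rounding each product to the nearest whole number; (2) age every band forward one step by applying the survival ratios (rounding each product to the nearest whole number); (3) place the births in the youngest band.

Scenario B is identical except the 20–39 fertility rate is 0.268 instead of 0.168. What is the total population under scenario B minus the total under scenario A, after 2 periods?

2178

After projecting period 1:
Births: 12600 × 0.168 = 2117
20–39: 10000 × 0.964 = 9640
40+: 12600 × 0.952 + 28700 × 0.626 = 11995 + 17966 = 29961
Population now: 0–19=2117, 20–39=9640, 40+=29961
After projecting period 2:
Births: 9640 × 0.168 = 1620
20–39: 2117 × 0.964 = 2041
40+: 9640 × 0.952 + 29961 × 0.626 = 9177 + 18756 = 27933
Population now: 0–19=1620, 20–39=2041, 40+=27933
Scenario A total after 2 periods: 31594
Scenario B projection —
After projecting period 1:
Births: 12600 × 0.268 = 3377
20–39: 10000 × 0.964 = 9640
40+: 12600 × 0.952 + 28700 × 0.626 = 11995 + 17966 = 29961
Population now: 0–19=3377, 20–39=9640, 40+=29961
After projecting period 2:
Births: 9640 × 0.268 = 2584
20–39: 3377 × 0.964 = 3255
40+: 9640 × 0.952 + 29961 × 0.626 = 9177 + 18756 = 27933
Population now: 0–19=2584, 20–39=3255, 40+=27933
Scenario B total after 2 periods: 33772
Difference B − A = 33772 − 31594 = 2178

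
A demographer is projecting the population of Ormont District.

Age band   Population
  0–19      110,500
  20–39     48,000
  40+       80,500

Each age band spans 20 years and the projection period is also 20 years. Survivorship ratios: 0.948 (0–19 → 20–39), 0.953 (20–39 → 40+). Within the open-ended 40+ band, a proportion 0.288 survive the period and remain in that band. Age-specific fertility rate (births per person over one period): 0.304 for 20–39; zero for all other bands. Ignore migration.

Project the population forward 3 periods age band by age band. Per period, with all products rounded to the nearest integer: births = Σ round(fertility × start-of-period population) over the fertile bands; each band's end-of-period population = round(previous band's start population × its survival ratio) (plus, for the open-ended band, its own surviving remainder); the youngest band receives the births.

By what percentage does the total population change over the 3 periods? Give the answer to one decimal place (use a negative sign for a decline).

Numbering the groups 1..3 from youngest to oldest:
Period 1.
Births: 48000 × 0.304 = 14592
Group 2: 110500 × 0.948 = 104754
Group 3: 48000 × 0.953 + 80500 × 0.288 = 45744 + 23184 = 68928
Population now: 0–19=14592, 20–39=104754, 40+=68928
Period 2.
Births: 104754 × 0.304 = 31845
Group 2: 14592 × 0.948 = 13833
Group 3: 104754 × 0.953 + 68928 × 0.288 = 99831 + 19851 = 119682
Population now: 0–19=31845, 20–39=13833, 40+=119682
Period 3.
Births: 13833 × 0.304 = 4205
Group 2: 31845 × 0.948 = 30189
Group 3: 13833 × 0.953 + 119682 × 0.288 = 13183 + 34468 = 47651
Population now: 0–19=4205, 20–39=30189, 40+=47651
Total: 239000 → 82045; change = -156955; percentage change = -65.7%

-65.7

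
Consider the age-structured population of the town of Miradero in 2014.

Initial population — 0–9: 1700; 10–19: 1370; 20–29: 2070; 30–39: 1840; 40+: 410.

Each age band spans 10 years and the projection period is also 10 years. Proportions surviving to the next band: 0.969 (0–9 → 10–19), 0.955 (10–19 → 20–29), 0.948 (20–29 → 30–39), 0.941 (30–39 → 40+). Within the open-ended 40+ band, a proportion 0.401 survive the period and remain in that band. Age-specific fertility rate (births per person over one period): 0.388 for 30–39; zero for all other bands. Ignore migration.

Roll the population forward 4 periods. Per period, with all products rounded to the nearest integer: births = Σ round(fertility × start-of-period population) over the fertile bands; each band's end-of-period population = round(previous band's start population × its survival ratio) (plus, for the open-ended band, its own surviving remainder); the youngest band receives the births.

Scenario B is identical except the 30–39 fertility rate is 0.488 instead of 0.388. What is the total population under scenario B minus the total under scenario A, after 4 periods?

611

— Period 1 —
Births: 1840 × 0.388 = 714
10–19: 1700 × 0.969 = 1647
20–29: 1370 × 0.955 = 1308
30–39: 2070 × 0.948 = 1962
40+: 1840 × 0.941 + 410 × 0.401 = 1731 + 164 = 1895
→ [714, 1647, 1308, 1962, 1895]
— Period 2 —
Births: 1962 × 0.388 = 761
10–19: 714 × 0.969 = 692
20–29: 1647 × 0.955 = 1573
30–39: 1308 × 0.948 = 1240
40+: 1962 × 0.941 + 1895 × 0.401 = 1846 + 760 = 2606
→ [761, 692, 1573, 1240, 2606]
— Period 3 —
Births: 1240 × 0.388 = 481
10–19: 761 × 0.969 = 737
20–29: 692 × 0.955 = 661
30–39: 1573 × 0.948 = 1491
40+: 1240 × 0.941 + 2606 × 0.401 = 1167 + 1045 = 2212
→ [481, 737, 661, 1491, 2212]
— Period 4 —
Births: 1491 × 0.388 = 579
10–19: 481 × 0.969 = 466
20–29: 737 × 0.955 = 704
30–39: 661 × 0.948 = 627
40+: 1491 × 0.941 + 2212 × 0.401 = 1403 + 887 = 2290
→ [579, 466, 704, 627, 2290]
Scenario A total after 4 periods: 4666
Scenario B projection —
— Period 1 —
Births: 1840 × 0.488 = 898
10–19: 1700 × 0.969 = 1647
20–29: 1370 × 0.955 = 1308
30–39: 2070 × 0.948 = 1962
40+: 1840 × 0.941 + 410 × 0.401 = 1731 + 164 = 1895
→ [898, 1647, 1308, 1962, 1895]
— Period 2 —
Births: 1962 × 0.488 = 957
10–19: 898 × 0.969 = 870
20–29: 1647 × 0.955 = 1573
30–39: 1308 × 0.948 = 1240
40+: 1962 × 0.941 + 1895 × 0.401 = 1846 + 760 = 2606
→ [957, 870, 1573, 1240, 2606]
— Period 3 —
Births: 1240 × 0.488 = 605
10–19: 957 × 0.969 = 927
20–29: 870 × 0.955 = 831
30–39: 1573 × 0.948 = 1491
40+: 1240 × 0.941 + 2606 × 0.401 = 1167 + 1045 = 2212
→ [605, 927, 831, 1491, 2212]
— Period 4 —
Births: 1491 × 0.488 = 728
10–19: 605 × 0.969 = 586
20–29: 927 × 0.955 = 885
30–39: 831 × 0.948 = 788
40+: 1491 × 0.941 + 2212 × 0.401 = 1403 + 887 = 2290
→ [728, 586, 885, 788, 2290]
Scenario B total after 4 periods: 5277
Difference B − A = 5277 − 4666 = 611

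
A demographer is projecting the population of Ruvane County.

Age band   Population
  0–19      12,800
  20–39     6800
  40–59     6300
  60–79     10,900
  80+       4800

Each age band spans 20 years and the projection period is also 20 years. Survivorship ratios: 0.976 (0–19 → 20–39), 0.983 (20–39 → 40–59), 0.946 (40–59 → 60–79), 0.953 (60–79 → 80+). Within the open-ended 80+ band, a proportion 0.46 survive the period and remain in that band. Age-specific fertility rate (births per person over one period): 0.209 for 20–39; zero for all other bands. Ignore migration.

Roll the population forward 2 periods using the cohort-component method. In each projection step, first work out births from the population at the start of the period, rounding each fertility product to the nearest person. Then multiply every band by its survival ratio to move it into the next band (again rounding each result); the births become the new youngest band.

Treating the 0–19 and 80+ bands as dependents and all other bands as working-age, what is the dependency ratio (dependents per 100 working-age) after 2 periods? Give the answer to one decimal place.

70.5

Period 1:
Births: 6800 * 0.209 = 1421
20–39: 12800 * 0.976 = 12493
40–59: 6800 * 0.983 = 6684
60–79: 6300 * 0.946 = 5960
80+: 10900 * 0.953 + 4800 * 0.46 = 10388 + 2208 = 12596
Giving 1421 / 12493 / 6684 / 5960 / 12596.
Period 2:
Births: 12493 * 0.209 = 2611
20–39: 1421 * 0.976 = 1387
40–59: 12493 * 0.983 = 12281
60–79: 6684 * 0.946 = 6323
80+: 5960 * 0.953 + 12596 * 0.46 = 5680 + 5794 = 11474
Giving 2611 / 1387 / 12281 / 6323 / 11474.
Dependents (band 0–19 + band 80+) = 2611 + 11474 = 14085; working-age = 19991; ratio = 14085/19991 × 100 = 70.5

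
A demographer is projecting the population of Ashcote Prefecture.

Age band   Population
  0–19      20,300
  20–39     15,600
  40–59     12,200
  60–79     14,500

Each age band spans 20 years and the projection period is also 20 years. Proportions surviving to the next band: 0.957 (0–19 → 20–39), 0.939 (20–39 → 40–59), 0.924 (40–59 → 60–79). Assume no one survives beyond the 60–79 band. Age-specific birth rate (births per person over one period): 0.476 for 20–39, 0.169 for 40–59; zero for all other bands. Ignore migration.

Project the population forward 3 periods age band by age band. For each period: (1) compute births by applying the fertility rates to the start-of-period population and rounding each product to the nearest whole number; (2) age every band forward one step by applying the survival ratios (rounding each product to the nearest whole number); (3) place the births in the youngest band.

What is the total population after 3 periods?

Period 1:
Births: 15600 * 0.476 = 7426 ; 12200 * 0.169 = 2062 → 9488
20–39: 20300 * 0.957 = 19427
40–59: 15600 * 0.939 = 14648
60–79: 12200 * 0.924 = 11273
→ [9488, 19427, 14648, 11273]
Period 2:
Births: 19427 * 0.476 = 9247 ; 14648 * 0.169 = 2476 → 11723
20–39: 9488 * 0.957 = 9080
40–59: 19427 * 0.939 = 18242
60–79: 14648 * 0.924 = 13535
→ [11723, 9080, 18242, 13535]
Period 3:
Births: 9080 * 0.476 = 4322 ; 18242 * 0.169 = 3083 → 7405
20–39: 11723 * 0.957 = 11219
40–59: 9080 * 0.939 = 8526
60–79: 18242 * 0.924 = 16856
→ [7405, 11219, 8526, 16856]
Total after period 3: 7405 + 11219 + 8526 + 16856 = 44006

44006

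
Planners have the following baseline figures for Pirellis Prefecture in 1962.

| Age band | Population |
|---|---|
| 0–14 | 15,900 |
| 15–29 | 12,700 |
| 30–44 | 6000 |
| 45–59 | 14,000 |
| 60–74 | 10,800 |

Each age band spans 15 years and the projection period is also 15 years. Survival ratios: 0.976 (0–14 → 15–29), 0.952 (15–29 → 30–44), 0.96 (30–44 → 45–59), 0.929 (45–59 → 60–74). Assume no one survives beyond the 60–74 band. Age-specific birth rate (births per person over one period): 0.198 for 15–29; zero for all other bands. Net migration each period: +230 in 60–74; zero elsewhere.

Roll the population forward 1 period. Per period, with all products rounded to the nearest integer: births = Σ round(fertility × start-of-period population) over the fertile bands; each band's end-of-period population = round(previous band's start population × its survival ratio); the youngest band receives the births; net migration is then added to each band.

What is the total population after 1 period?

49119

[period 1]
Births: 12700 * 0.198 = 2515
15–29: 15900 * 0.976 = 15518
30–44: 12700 * 0.952 = 12090
45–59: 6000 * 0.96 = 5760
60–74: 14000 * 0.929 = 13006
Net migration: 60–74 + 230 → 13236
End of period: [2515, 15518, 12090, 5760, 13236]
Total after period 1: 2515 + 15518 + 12090 + 5760 + 13236 = 49119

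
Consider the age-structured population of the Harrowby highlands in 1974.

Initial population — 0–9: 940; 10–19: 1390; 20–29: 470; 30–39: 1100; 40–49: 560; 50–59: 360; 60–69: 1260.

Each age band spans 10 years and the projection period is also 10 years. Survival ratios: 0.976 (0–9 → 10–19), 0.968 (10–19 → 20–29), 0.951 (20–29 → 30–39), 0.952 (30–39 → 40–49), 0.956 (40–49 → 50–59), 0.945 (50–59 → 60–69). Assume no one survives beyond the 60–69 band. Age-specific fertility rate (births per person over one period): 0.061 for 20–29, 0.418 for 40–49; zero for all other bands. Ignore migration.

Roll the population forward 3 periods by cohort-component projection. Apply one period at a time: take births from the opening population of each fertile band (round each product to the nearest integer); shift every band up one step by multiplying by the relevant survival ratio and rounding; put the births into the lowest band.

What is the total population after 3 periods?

4405

[period 1]
Births: 470 × 0.061 = 29 ; 560 × 0.418 = 234 ⇒ total 263
10–19: 940 × 0.976 = 917
20–29: 1390 × 0.968 = 1346
30–39: 470 × 0.951 = 447
40–49: 1100 × 0.952 = 1047
50–59: 560 × 0.956 = 535
60–69: 360 × 0.945 = 340
→ [263, 917, 1346, 447, 1047, 535, 340]
[period 2]
Births: 1346 × 0.061 = 82 ; 1047 × 0.418 = 438 ⇒ total 520
10–19: 263 × 0.976 = 257
20–29: 917 × 0.968 = 888
30–39: 1346 × 0.951 = 1280
40–49: 447 × 0.952 = 426
50–59: 1047 × 0.956 = 1001
60–69: 535 × 0.945 = 506
→ [520, 257, 888, 1280, 426, 1001, 506]
[period 3]
Births: 888 × 0.061 = 54 ; 426 × 0.418 = 178 ⇒ total 232
10–19: 520 × 0.976 = 508
20–29: 257 × 0.968 = 249
30–39: 888 × 0.951 = 844
40–49: 1280 × 0.952 = 1219
50–59: 426 × 0.956 = 407
60–69: 1001 × 0.945 = 946
→ [232, 508, 249, 844, 1219, 407, 946]
Total after period 3: 232 + 508 + 249 + 844 + 1219 + 407 + 946 = 4405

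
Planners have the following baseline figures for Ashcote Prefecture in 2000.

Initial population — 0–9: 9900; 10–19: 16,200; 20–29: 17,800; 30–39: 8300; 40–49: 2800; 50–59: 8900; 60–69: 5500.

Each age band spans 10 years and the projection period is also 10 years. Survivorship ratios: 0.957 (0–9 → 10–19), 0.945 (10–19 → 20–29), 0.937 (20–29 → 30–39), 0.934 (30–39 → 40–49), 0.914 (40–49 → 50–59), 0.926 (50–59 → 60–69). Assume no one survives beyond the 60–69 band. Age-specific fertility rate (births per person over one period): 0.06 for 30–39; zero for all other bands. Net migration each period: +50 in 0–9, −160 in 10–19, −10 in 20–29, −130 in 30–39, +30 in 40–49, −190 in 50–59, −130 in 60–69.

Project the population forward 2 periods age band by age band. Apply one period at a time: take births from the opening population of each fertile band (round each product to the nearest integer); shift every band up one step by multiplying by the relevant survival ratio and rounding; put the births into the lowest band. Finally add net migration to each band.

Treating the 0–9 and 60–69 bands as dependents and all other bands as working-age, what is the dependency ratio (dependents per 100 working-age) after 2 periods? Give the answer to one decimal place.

Call the bands 1 to 7, youngest first.
[period 1]
Births: 8300 × 0.06 = 498
Band 2: 9900 × 0.957 = 9474
Band 3: 16200 × 0.945 = 15309
Band 4: 17800 × 0.937 = 16679
Band 5: 8300 × 0.934 = 7752
Band 6: 2800 × 0.914 = 2559
Band 7: 8900 × 0.926 = 8241
Net migration: Band 1 + 50 → 548; Band 2 − 160 → 9314; Band 3 − 10 → 15299; Band 4 − 130 → 16549; Band 5 + 30 → 7782; Band 6 − 190 → 2369; Band 7 − 130 → 8111
Giving 548 / 9314 / 15299 / 16549 / 7782 / 2369 / 8111.
[period 2]
Births: 16549 × 0.06 = 993
Band 2: 548 × 0.957 = 524
Band 3: 9314 × 0.945 = 8802
Band 4: 15299 × 0.937 = 14335
Band 5: 16549 × 0.934 = 15457
Band 6: 7782 × 0.914 = 7113
Band 7: 2369 × 0.926 = 2194
Net migration: Band 1 + 50 → 1043; Band 2 − 160 → 364; Band 3 − 10 → 8792; Band 4 − 130 → 14205; Band 5 + 30 → 15487; Band 6 − 190 → 6923; Band 7 − 130 → 2064
Giving 1043 / 364 / 8792 / 14205 / 15487 / 6923 / 2064.
Dependents (band 0–9 + band 60–69) = 1043 + 2064 = 3107; working-age = 45771; ratio = 3107/45771 × 100 = 6.8

6.8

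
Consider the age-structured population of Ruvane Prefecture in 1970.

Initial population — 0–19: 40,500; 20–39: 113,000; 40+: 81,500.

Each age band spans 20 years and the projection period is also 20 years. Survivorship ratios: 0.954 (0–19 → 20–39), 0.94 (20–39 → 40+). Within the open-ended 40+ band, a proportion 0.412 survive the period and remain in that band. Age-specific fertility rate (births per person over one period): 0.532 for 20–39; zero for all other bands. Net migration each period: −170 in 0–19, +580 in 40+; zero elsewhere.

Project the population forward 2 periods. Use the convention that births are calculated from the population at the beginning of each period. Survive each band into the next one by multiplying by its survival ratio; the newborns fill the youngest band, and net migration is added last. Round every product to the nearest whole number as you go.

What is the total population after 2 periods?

172308

Numbering the groups 1..3 from youngest to oldest:
— Period 1 —
Births: 113000 × 0.532 = 60116
Group 2: 40500 × 0.954 = 38637
Group 3: 113000 × 0.94 + 81500 × 0.412 = 106220 + 33578 = 139798
Net migration: Group 1 − 170 → 59946; Group 3 + 580 → 140378
End of period: [59946, 38637, 140378]
— Period 2 —
Births: 38637 × 0.532 = 20555
Group 2: 59946 × 0.954 = 57188
Group 3: 38637 × 0.94 + 140378 × 0.412 = 36319 + 57836 = 94155
Net migration: Group 1 − 170 → 20385; Group 3 + 580 → 94735
End of period: [20385, 57188, 94735]
Total after period 2: 20385 + 57188 + 94735 = 172308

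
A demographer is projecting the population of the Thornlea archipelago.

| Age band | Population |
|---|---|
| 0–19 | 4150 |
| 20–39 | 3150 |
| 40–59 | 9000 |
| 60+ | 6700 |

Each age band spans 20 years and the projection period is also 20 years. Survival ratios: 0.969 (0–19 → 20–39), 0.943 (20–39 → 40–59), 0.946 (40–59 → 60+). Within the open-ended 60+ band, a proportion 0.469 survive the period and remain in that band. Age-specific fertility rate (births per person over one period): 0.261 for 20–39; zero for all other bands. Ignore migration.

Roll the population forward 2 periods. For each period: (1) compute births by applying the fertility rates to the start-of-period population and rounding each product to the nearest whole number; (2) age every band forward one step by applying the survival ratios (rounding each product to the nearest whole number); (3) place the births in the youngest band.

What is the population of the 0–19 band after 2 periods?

1049

[period 1]
Births: 3150 * 0.261 = 822
20–39: 4150 * 0.969 = 4021
40–59: 3150 * 0.943 = 2970
60+: 9000 * 0.946 + 6700 * 0.469 = 8514 + 3142 = 11656
Giving 822 / 4021 / 2970 / 11656.
[period 2]
Births: 4021 * 0.261 = 1049
20–39: 822 * 0.969 = 797
40–59: 4021 * 0.943 = 3792
60+: 2970 * 0.946 + 11656 * 0.469 = 2810 + 5467 = 8277
Giving 1049 / 797 / 3792 / 8277.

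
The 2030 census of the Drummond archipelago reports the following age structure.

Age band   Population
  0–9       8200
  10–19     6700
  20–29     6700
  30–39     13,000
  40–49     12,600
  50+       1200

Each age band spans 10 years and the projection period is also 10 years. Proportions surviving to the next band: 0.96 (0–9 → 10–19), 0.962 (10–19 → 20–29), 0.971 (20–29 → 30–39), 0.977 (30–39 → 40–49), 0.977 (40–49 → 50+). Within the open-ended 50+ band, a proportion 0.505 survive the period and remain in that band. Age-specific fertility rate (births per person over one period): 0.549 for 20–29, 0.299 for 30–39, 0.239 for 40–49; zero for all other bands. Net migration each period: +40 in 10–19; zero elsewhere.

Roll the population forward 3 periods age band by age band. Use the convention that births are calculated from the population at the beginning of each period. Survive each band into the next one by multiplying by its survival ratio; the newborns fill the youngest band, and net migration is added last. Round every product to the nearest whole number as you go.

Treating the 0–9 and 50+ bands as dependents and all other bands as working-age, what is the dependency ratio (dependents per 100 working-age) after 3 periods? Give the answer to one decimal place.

[period 1]
Births: 6700 * 0.549 = 3678  |  13000 * 0.299 = 3887  |  12600 * 0.239 = 3011 ⇒ total 10576
10–19: 8200 * 0.96 = 7872
20–29: 6700 * 0.962 = 6445
30–39: 6700 * 0.971 = 6506
40–49: 13000 * 0.977 = 12701
50+: 12600 * 0.977 + 1200 * 0.505 = 12310 + 606 = 12916
Net migration: 10–19 + 40 → 7912
Population now: 0–9=10576, 10–19=7912, 20–29=6445, 30–39=6506, 40–49=12701, 50+=12916
[period 2]
Births: 6445 * 0.549 = 3538  |  6506 * 0.299 = 1945  |  12701 * 0.239 = 3036 ⇒ total 8519
10–19: 10576 * 0.96 = 10153
20–29: 7912 * 0.962 = 7611
30–39: 6445 * 0.971 = 6258
40–49: 6506 * 0.977 = 6356
50+: 12701 * 0.977 + 12916 * 0.505 = 12409 + 6523 = 18932
Net migration: 10–19 + 40 → 10193
Population now: 0–9=8519, 10–19=10193, 20–29=7611, 30–39=6258, 40–49=6356, 50+=18932
[period 3]
Births: 7611 * 0.549 = 4178  |  6258 * 0.299 = 1871  |  6356 * 0.239 = 1519 ⇒ total 7568
10–19: 8519 * 0.96 = 8178
20–29: 10193 * 0.962 = 9806
30–39: 7611 * 0.971 = 7390
40–49: 6258 * 0.977 = 6114
50+: 6356 * 0.977 + 18932 * 0.505 = 6210 + 9561 = 15771
Net migration: 10–19 + 40 → 8218
Population now: 0–9=7568, 10–19=8218, 20–29=9806, 30–39=7390, 40–49=6114, 50+=15771
Dependents (band 0–9 + band 50+) = 7568 + 15771 = 23339; working-age = 31528; ratio = 23339/31528 × 100 = 74.0

74.0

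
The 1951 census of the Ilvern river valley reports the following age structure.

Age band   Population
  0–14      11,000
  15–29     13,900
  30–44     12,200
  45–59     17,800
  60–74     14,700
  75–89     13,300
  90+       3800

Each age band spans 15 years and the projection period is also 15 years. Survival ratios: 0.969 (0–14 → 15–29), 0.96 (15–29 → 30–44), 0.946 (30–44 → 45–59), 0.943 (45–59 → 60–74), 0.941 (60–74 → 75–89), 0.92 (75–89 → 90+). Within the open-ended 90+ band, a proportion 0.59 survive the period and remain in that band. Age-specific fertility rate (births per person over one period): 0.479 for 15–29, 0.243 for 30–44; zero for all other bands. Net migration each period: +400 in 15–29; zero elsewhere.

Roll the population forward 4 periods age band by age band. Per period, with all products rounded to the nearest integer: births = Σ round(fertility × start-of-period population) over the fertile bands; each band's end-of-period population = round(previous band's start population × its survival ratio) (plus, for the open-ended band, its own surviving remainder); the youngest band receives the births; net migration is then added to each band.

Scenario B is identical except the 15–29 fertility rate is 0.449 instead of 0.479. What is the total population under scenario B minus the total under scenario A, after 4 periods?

(Bands numbered youngest = 1 to oldest = 7.)
After projecting period 1:
Births: 13900 × 0.479 = 6658  |  12200 × 0.243 = 2965 ⇒ total 9623
Band 2: 11000 × 0.969 = 10659
Band 3: 13900 × 0.96 = 13344
Band 4: 12200 × 0.946 = 11541
Band 5: 17800 × 0.943 = 16785
Band 6: 14700 × 0.941 = 13833
Band 7: 13300 × 0.92 + 3800 × 0.59 = 12236 + 2242 = 14478
Net migration: Band 2 + 400 → 11059
End of period: [9623, 11059, 13344, 11541, 16785, 13833, 14478]
After projecting period 2:
Births: 11059 × 0.479 = 5297  |  13344 × 0.243 = 3243 ⇒ total 8540
Band 2: 9623 × 0.969 = 9325
Band 3: 11059 × 0.96 = 10617
Band 4: 13344 × 0.946 = 12623
Band 5: 11541 × 0.943 = 10883
Band 6: 16785 × 0.941 = 15795
Band 7: 13833 × 0.92 + 14478 × 0.59 = 12726 + 8542 = 21268
Net migration: Band 2 + 400 → 9725
End of period: [8540, 9725, 10617, 12623, 10883, 15795, 21268]
After projecting period 3:
Births: 9725 × 0.479 = 4658  |  10617 × 0.243 = 2580 ⇒ total 7238
Band 2: 8540 × 0.969 = 8275
Band 3: 9725 × 0.96 = 9336
Band 4: 10617 × 0.946 = 10044
Band 5: 12623 × 0.943 = 11903
Band 6: 10883 × 0.941 = 10241
Band 7: 15795 × 0.92 + 21268 × 0.59 = 14531 + 12548 = 27079
Net migration: Band 2 + 400 → 8675
End of period: [7238, 8675, 9336, 10044, 11903, 10241, 27079]
After projecting period 4:
Births: 8675 × 0.479 = 4155  |  9336 × 0.243 = 2269 ⇒ total 6424
Band 2: 7238 × 0.969 = 7014
Band 3: 8675 × 0.96 = 8328
Band 4: 9336 × 0.946 = 8832
Band 5: 10044 × 0.943 = 9471
Band 6: 11903 × 0.941 = 11201
Band 7: 10241 × 0.92 + 27079 × 0.59 = 9422 + 15977 = 25399
Net migration: Band 2 + 400 → 7414
End of period: [6424, 7414, 8328, 8832, 9471, 11201, 25399]
Scenario A total after 4 periods: 77069
Scenario B projection —
After projecting period 1:
Births: 13900 × 0.449 = 6241  |  12200 × 0.243 = 2965 ⇒ total 9206
Band 2: 11000 × 0.969 = 10659
Band 3: 13900 × 0.96 = 13344
Band 4: 12200 × 0.946 = 11541
Band 5: 17800 × 0.943 = 16785
Band 6: 14700 × 0.941 = 13833
Band 7: 13300 × 0.92 + 3800 × 0.59 = 12236 + 2242 = 14478
Net migration: Band 2 + 400 → 11059
End of period: [9206, 11059, 13344, 11541, 16785, 13833, 14478]
After projecting period 2:
Births: 11059 × 0.449 = 4965  |  13344 × 0.243 = 3243 ⇒ total 8208
Band 2: 9206 × 0.969 = 8921
Band 3: 11059 × 0.96 = 10617
Band 4: 13344 × 0.946 = 12623
Band 5: 11541 × 0.943 = 10883
Band 6: 16785 × 0.941 = 15795
Band 7: 13833 × 0.92 + 14478 × 0.59 = 12726 + 8542 = 21268
Net migration: Band 2 + 400 → 9321
End of period: [8208, 9321, 10617, 12623, 10883, 15795, 21268]
After projecting period 3:
Births: 9321 × 0.449 = 4185  |  10617 × 0.243 = 2580 ⇒ total 6765
Band 2: 8208 × 0.969 = 7954
Band 3: 9321 × 0.96 = 8948
Band 4: 10617 × 0.946 = 10044
Band 5: 12623 × 0.943 = 11903
Band 6: 10883 × 0.941 = 10241
Band 7: 15795 × 0.92 + 21268 × 0.59 = 14531 + 12548 = 27079
Net migration: Band 2 + 400 → 8354
End of period: [6765, 8354, 8948, 10044, 11903, 10241, 27079]
After projecting period 4:
Births: 8354 × 0.449 = 3751  |  8948 × 0.243 = 2174 ⇒ total 5925
Band 2: 6765 × 0.969 = 6555
Band 3: 8354 × 0.96 = 8020
Band 4: 8948 × 0.946 = 8465
Band 5: 10044 × 0.943 = 9471
Band 6: 11903 × 0.941 = 11201
Band 7: 10241 × 0.92 + 27079 × 0.59 = 9422 + 15977 = 25399
Net migration: Band 2 + 400 → 6955
End of period: [5925, 6955, 8020, 8465, 9471, 11201, 25399]
Scenario B total after 4 periods: 75436
Difference B − A = 75436 − 77069 = -1633

-1633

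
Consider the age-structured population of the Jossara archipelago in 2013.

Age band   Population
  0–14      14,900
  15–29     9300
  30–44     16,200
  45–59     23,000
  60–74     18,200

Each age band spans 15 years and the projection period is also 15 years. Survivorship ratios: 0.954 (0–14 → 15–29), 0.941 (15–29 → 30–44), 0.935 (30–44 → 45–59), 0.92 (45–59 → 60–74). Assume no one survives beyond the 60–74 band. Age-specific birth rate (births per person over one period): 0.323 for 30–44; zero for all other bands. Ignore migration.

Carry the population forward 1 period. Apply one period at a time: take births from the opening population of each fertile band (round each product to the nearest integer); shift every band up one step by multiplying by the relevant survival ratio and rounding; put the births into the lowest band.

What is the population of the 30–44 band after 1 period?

8751

After projecting period 1:
Births: 16200 * 0.323 = 5233
15–29: 14900 * 0.954 = 14215
30–44: 9300 * 0.941 = 8751
45–59: 16200 * 0.935 = 15147
60–74: 23000 * 0.92 = 21160
→ [5233, 14215, 8751, 15147, 21160]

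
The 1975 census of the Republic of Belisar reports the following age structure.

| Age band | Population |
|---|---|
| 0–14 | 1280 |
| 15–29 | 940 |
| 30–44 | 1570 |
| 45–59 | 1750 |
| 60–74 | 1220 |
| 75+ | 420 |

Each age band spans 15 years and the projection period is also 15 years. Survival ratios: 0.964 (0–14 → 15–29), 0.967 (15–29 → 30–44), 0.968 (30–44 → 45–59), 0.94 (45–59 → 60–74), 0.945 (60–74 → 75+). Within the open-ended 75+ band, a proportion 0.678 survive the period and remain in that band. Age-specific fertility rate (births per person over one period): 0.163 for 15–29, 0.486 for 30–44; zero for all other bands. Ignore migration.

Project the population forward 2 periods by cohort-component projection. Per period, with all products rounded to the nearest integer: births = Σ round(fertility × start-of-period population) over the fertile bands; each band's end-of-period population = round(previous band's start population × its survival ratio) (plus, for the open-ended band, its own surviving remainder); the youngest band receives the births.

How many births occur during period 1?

916

Call the bands 1 to 6, youngest first.
After projecting period 1:
Births: 940 × 0.163 = 153  |  1570 × 0.486 = 763 ⇒ total 916
Band 2: 1280 × 0.964 = 1234
Band 3: 940 × 0.967 = 909
Band 4: 1570 × 0.968 = 1520
Band 5: 1750 × 0.94 = 1645
Band 6: 1220 × 0.945 + 420 × 0.678 = 1153 + 285 = 1438
Giving 916 / 1234 / 909 / 1520 / 1645 / 1438.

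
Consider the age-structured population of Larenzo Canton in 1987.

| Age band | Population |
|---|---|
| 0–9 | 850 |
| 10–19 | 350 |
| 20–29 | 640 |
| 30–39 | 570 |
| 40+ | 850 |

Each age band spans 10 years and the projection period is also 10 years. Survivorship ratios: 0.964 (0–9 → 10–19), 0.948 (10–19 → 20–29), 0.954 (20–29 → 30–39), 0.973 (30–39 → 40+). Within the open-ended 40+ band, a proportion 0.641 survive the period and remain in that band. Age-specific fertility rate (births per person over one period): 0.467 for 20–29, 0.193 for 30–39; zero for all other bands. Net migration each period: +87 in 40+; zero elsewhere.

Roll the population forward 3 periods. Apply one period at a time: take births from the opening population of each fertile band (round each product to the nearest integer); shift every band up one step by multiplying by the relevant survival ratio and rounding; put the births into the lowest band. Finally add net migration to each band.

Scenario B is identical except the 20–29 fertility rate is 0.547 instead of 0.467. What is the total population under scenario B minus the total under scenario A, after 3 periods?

134

Numbering the groups 1..5 from youngest to oldest:
Period 1.
Births: 640 * 0.467 = 299  |  570 * 0.193 = 110 ⇒ total 409
Group 2: 850 * 0.964 = 819
Group 3: 350 * 0.948 = 332
Group 4: 640 * 0.954 = 611
Group 5: 570 * 0.973 + 850 * 0.641 = 555 + 545 = 1100
Net migration: Group 5 + 87 → 1187
End of period: [409, 819, 332, 611, 1187]
Period 2.
Births: 332 * 0.467 = 155  |  611 * 0.193 = 118 ⇒ total 273
Group 2: 409 * 0.964 = 394
Group 3: 819 * 0.948 = 776
Group 4: 332 * 0.954 = 317
Group 5: 611 * 0.973 + 1187 * 0.641 = 595 + 761 = 1356
Net migration: Group 5 + 87 → 1443
End of period: [273, 394, 776, 317, 1443]
Period 3.
Births: 776 * 0.467 = 362  |  317 * 0.193 = 61 ⇒ total 423
Group 2: 273 * 0.964 = 263
Group 3: 394 * 0.948 = 374
Group 4: 776 * 0.954 = 740
Group 5: 317 * 0.973 + 1443 * 0.641 = 308 + 925 = 1233
Net migration: Group 5 + 87 → 1320
End of period: [423, 263, 374, 740, 1320]
Scenario A total after 3 periods: 3120
Scenario B projection —
Period 1.
Births: 640 * 0.547 = 350  |  570 * 0.193 = 110 ⇒ total 460
Group 2: 850 * 0.964 = 819
Group 3: 350 * 0.948 = 332
Group 4: 640 * 0.954 = 611
Group 5: 570 * 0.973 + 850 * 0.641 = 555 + 545 = 1100
Net migration: Group 5 + 87 → 1187
End of period: [460, 819, 332, 611, 1187]
Period 2.
Births: 332 * 0.547 = 182  |  611 * 0.193 = 118 ⇒ total 300
Group 2: 460 * 0.964 = 443
Group 3: 819 * 0.948 = 776
Group 4: 332 * 0.954 = 317
Group 5: 611 * 0.973 + 1187 * 0.641 = 595 + 761 = 1356
Net migration: Group 5 + 87 → 1443
End of period: [300, 443, 776, 317, 1443]
Period 3.
Births: 776 * 0.547 = 424  |  317 * 0.193 = 61 ⇒ total 485
Group 2: 300 * 0.964 = 289
Group 3: 443 * 0.948 = 420
Group 4: 776 * 0.954 = 740
Group 5: 317 * 0.973 + 1443 * 0.641 = 308 + 925 = 1233
Net migration: Group 5 + 87 → 1320
End of period: [485, 289, 420, 740, 1320]
Scenario B total after 3 periods: 3254
Difference B − A = 3254 − 3120 = 134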